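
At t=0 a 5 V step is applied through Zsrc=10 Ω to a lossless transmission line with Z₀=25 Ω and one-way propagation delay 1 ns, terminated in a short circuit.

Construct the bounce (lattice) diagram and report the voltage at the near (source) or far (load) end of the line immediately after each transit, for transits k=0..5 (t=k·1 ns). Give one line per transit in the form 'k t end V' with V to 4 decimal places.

Γ_L=-1.000000, Γ_S=-0.428571; launch V₁=5·25/35=3.571429
k=0 src: V=3.5714
k=1 load: inc=3.571429, refl=3.571429·-1.000000=-3.5714; V=0.000000+3.571429+-3.571429=0.0000
k=2 src: inc=-3.571429, refl=-3.571429·-0.428571=1.5306; V=3.571429+-3.571429+1.530612=1.5306
k=3 load: inc=1.530612, refl=1.530612·-1.000000=-1.5306; V=0.000000+1.530612+-1.530612=0.0000
k=4 src: inc=-1.530612, refl=-1.530612·-0.428571=0.6560; V=1.530612+-1.530612+0.655977=0.6560
k=5 load: inc=0.655977, refl=0.655977·-1.000000=-0.6560; V=0.000000+0.655977+-0.655977=0.0000

0 0 source 3.5714
1 1 load 0.0000
2 2 source 1.5306
3 3 load 0.0000
4 4 source 0.6560
5 5 load 0.0000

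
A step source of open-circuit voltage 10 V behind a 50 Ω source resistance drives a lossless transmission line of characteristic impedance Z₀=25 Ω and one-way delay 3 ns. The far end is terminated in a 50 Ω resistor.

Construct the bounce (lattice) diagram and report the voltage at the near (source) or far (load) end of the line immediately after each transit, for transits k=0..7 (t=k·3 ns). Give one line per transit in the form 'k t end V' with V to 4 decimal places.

Γ_L=0.333333, Γ_S=0.333333; launch V₁=10·25/75=3.333333
k=0 src: V=3.3333
k=1 load: inc=3.333333, refl=3.333333·0.333333=1.1111; V=0.000000+3.333333+1.111111=4.4444
k=2 src: inc=1.111111, refl=1.111111·0.333333=0.3704; V=3.333333+1.111111+0.370370=4.8148
k=3 load: inc=0.370370, refl=0.370370·0.333333=0.1235; V=4.444444+0.370370+0.123457=4.9383
k=4 src: inc=0.123457, refl=0.123457·0.333333=0.0412; V=4.814815+0.123457+0.041152=4.9794
k=5 load: inc=0.041152, refl=0.041152·0.333333=0.0137; V=4.938272+0.041152+0.013717=4.9931
k=6 src: inc=0.013717, refl=0.013717·0.333333=0.0046; V=4.979424+0.013717+0.004572=4.9977
k=7 load: inc=0.004572, refl=0.004572·0.333333=0.0015; V=4.993141+0.004572+0.001524=4.9992

0 0 source 3.3333
1 3 load 4.4444
2 6 source 4.8148
3 9 load 4.9383
4 12 source 4.9794
5 15 load 4.9931
6 18 source 4.9977
7 21 load 4.9992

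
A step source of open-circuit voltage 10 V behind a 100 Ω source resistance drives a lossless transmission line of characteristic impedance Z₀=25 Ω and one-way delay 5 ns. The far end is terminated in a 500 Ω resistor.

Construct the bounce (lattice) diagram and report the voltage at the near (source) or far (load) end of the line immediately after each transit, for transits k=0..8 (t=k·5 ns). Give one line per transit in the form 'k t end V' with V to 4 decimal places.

0 0 source 2.0000
1 5 load 3.8095
2 10 source 4.8952
3 15 load 5.8776
4 20 source 6.4669
5 25 load 7.0002
6 30 source 7.3201
7 35 load 7.6096
8 40 source 7.7833

Γ_L=0.904762, Γ_S=0.600000; launch V₁=10·25/125=2.000000
k=0 src: V=2.0000
k=1 load: inc=2.000000, refl=2.000000·0.904762=1.8095; V=0.000000+2.000000+1.809524=3.8095
k=2 src: inc=1.809524, refl=1.809524·0.600000=1.0857; V=2.000000+1.809524+1.085714=4.8952
k=3 load: inc=1.085714, refl=1.085714·0.904762=0.9823; V=3.809524+1.085714+0.982313=5.8776
k=4 src: inc=0.982313, refl=0.982313·0.600000=0.5894; V=4.895238+0.982313+0.589388=6.4669
k=5 load: inc=0.589388, refl=0.589388·0.904762=0.5333; V=5.877551+0.589388+0.533256=7.0002
k=6 src: inc=0.533256, refl=0.533256·0.600000=0.3200; V=6.466939+0.533256+0.319953=7.3201
k=7 load: inc=0.319953, refl=0.319953·0.904762=0.2895; V=7.000194+0.319953+0.289482=7.6096
k=8 src: inc=0.289482, refl=0.289482·0.600000=0.1737; V=7.320148+0.289482+0.173689=7.7833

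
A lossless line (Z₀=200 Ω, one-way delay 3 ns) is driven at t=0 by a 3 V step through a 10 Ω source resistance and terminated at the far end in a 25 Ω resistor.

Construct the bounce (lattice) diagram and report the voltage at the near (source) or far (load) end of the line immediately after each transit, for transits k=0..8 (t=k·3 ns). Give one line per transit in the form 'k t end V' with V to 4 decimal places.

0 0 source 2.8571
1 3 load 0.6349
2 6 source 2.6455
3 9 load 1.0817
4 12 source 2.4966
5 15 load 1.3961
6 18 source 2.3918
7 21 load 1.6174
8 24 source 2.3180

Γ_L=-0.777778, Γ_S=-0.904762; launch V₁=3·200/210=2.857143
k=0 src: V=2.8571
k=1 load: inc=2.857143, refl=2.857143·-0.777778=-2.2222; V=0.000000+2.857143+-2.222222=0.6349
k=2 src: inc=-2.222222, refl=-2.222222·-0.904762=2.0106; V=2.857143+-2.222222+2.010582=2.6455
k=3 load: inc=2.010582, refl=2.010582·-0.777778=-1.5638; V=0.634921+2.010582+-1.563786=1.0817
k=4 src: inc=-1.563786, refl=-1.563786·-0.904762=1.4149; V=2.645503+-1.563786+1.414854=2.4966
k=5 load: inc=1.414854, refl=1.414854·-0.777778=-1.1004; V=1.081717+1.414854+-1.100442=1.3961
k=6 src: inc=-1.100442, refl=-1.100442·-0.904762=0.9956; V=2.496571+-1.100442+0.995638=2.3918
k=7 load: inc=0.995638, refl=0.995638·-0.777778=-0.7744; V=1.396129+0.995638+-0.774385=1.6174
k=8 src: inc=-0.774385, refl=-0.774385·-0.904762=0.7006; V=2.391767+-0.774385+0.700634=2.3180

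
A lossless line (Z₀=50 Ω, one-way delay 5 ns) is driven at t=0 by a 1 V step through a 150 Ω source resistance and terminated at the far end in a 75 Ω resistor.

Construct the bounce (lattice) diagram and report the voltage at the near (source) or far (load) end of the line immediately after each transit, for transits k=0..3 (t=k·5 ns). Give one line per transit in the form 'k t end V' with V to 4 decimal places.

0 0 source 0.2500
1 5 load 0.3000
2 10 source 0.3250
3 15 load 0.3300

Γ_L=0.200000, Γ_S=0.500000; launch V₁=1·50/200=0.250000
k=0 src: V=0.2500
k=1 load: inc=0.250000, refl=0.250000·0.200000=0.0500; V=0.000000+0.250000+0.050000=0.3000
k=2 src: inc=0.050000, refl=0.050000·0.500000=0.0250; V=0.250000+0.050000+0.025000=0.3250
k=3 load: inc=0.025000, refl=0.025000·0.200000=0.0050; V=0.300000+0.025000+0.005000=0.3300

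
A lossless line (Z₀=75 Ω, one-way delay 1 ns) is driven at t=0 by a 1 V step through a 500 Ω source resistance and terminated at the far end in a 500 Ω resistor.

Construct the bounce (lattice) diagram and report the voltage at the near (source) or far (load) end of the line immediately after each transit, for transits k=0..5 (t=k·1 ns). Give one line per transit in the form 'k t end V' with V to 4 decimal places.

0 0 source 0.1304
1 1 load 0.2268
2 2 source 0.2981
3 3 load 0.3508
4 4 source 0.3897
5 5 load 0.4185

Γ_L=0.739130, Γ_S=0.739130; launch V₁=1·75/575=0.130435
k=0 src: V=0.1304
k=1 load: inc=0.130435, refl=0.130435·0.739130=0.0964; V=0.000000+0.130435+0.096408=0.2268
k=2 src: inc=0.096408, refl=0.096408·0.739130=0.0713; V=0.130435+0.096408+0.071258=0.2981
k=3 load: inc=0.071258, refl=0.071258·0.739130=0.0527; V=0.226843+0.071258+0.052669=0.3508
k=4 src: inc=0.052669, refl=0.052669·0.739130=0.0389; V=0.298101+0.052669+0.038929=0.3897
k=5 load: inc=0.038929, refl=0.038929·0.739130=0.0288; V=0.350771+0.038929+0.028774=0.4185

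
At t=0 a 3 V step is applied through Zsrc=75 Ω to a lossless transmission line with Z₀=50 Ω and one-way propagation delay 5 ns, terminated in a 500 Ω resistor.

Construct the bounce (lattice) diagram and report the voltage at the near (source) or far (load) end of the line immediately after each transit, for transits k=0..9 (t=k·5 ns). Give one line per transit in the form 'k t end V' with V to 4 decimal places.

Γ_L=0.818182, Γ_S=0.200000; launch V₁=3·50/125=1.200000
k=0 src: V=1.2000
k=1 load: inc=1.200000, refl=1.200000·0.818182=0.9818; V=0.000000+1.200000+0.981818=2.1818
k=2 src: inc=0.981818, refl=0.981818·0.200000=0.1964; V=1.200000+0.981818+0.196364=2.3782
k=3 load: inc=0.196364, refl=0.196364·0.818182=0.1607; V=2.181818+0.196364+0.160661=2.5388
k=4 src: inc=0.160661, refl=0.160661·0.200000=0.0321; V=2.378182+0.160661+0.032132=2.5710
k=5 load: inc=0.032132, refl=0.032132·0.818182=0.0263; V=2.538843+0.032132+0.026290=2.5973
k=6 src: inc=0.026290, refl=0.026290·0.200000=0.0053; V=2.570975+0.026290+0.005258=2.6025
k=7 load: inc=0.005258, refl=0.005258·0.818182=0.0043; V=2.597265+0.005258+0.004302=2.6068
k=8 src: inc=0.004302, refl=0.004302·0.200000=0.0009; V=2.602523+0.004302+0.000860=2.6077
k=9 load: inc=0.000860, refl=0.000860·0.818182=0.0007; V=2.606825+0.000860+0.000704=2.6084

0 0 source 1.2000
1 5 load 2.1818
2 10 source 2.3782
3 15 load 2.5388
4 20 source 2.5710
5 25 load 2.5973
6 30 source 2.6025
7 35 load 2.6068
8 40 source 2.6077
9 45 load 2.6084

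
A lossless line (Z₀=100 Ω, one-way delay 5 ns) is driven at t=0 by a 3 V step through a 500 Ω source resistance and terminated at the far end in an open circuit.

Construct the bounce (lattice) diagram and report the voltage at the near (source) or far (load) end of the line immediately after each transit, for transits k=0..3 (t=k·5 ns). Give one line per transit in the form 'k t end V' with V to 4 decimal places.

Γ_L=1.000000, Γ_S=0.666667; launch V₁=3·100/600=0.500000
k=0 src: V=0.5000
k=1 load: inc=0.500000, refl=0.500000·1.000000=0.5000; V=0.000000+0.500000+0.500000=1.0000
k=2 src: inc=0.500000, refl=0.500000·0.666667=0.3333; V=0.500000+0.500000+0.333333=1.3333
k=3 load: inc=0.333333, refl=0.333333·1.000000=0.3333; V=1.000000+0.333333+0.333333=1.6667

0 0 source 0.5000
1 5 load 1.0000
2 10 source 1.3333
3 15 load 1.6667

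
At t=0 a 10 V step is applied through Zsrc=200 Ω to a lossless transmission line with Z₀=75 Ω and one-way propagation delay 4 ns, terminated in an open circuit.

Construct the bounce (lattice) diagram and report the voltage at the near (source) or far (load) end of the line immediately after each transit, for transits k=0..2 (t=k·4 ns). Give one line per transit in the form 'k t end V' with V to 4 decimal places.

Γ_L=1.000000, Γ_S=0.454545; launch V₁=10·75/275=2.727273
k=0 src: V=2.7273
k=1 load: inc=2.727273, refl=2.727273·1.000000=2.7273; V=0.000000+2.727273+2.727273=5.4545
k=2 src: inc=2.727273, refl=2.727273·0.454545=1.2397; V=2.727273+2.727273+1.239669=6.6942

0 0 source 2.7273
1 4 load 5.4545
2 8 source 6.6942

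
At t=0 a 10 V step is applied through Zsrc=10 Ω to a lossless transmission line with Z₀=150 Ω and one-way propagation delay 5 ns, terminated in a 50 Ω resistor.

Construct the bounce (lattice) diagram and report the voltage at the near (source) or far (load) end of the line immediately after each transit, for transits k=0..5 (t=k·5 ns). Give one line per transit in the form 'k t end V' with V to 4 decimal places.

Γ_L=-0.500000, Γ_S=-0.875000; launch V₁=10·150/160=9.375000
k=0 src: V=9.3750
k=1 load: inc=9.375000, refl=9.375000·-0.500000=-4.6875; V=0.000000+9.375000+-4.687500=4.6875
k=2 src: inc=-4.687500, refl=-4.687500·-0.875000=4.1016; V=9.375000+-4.687500+4.101562=8.7891
k=3 load: inc=4.101562, refl=4.101562·-0.500000=-2.0508; V=4.687500+4.101562+-2.050781=6.7383
k=4 src: inc=-2.050781, refl=-2.050781·-0.875000=1.7944; V=8.789062+-2.050781+1.794434=8.5327
k=5 load: inc=1.794434, refl=1.794434·-0.500000=-0.8972; V=6.738281+1.794434+-0.897217=7.6355

0 0 source 9.3750
1 5 load 4.6875
2 10 source 8.7891
3 15 load 6.7383
4 20 source 8.5327
5 25 load 7.6355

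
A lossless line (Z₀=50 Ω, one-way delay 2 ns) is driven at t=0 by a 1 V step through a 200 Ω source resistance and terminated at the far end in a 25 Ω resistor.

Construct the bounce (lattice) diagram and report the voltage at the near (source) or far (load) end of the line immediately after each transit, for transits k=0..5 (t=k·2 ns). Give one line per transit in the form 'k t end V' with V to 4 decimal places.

Γ_L=-0.333333, Γ_S=0.600000; launch V₁=1·50/250=0.200000
k=0 src: V=0.2000
k=1 load: inc=0.200000, refl=0.200000·-0.333333=-0.0667; V=0.000000+0.200000+-0.066667=0.1333
k=2 src: inc=-0.066667, refl=-0.066667·0.600000=-0.0400; V=0.200000+-0.066667+-0.040000=0.0933
k=3 load: inc=-0.040000, refl=-0.040000·-0.333333=0.0133; V=0.133333+-0.040000+0.013333=0.1067
k=4 src: inc=0.013333, refl=0.013333·0.600000=0.0080; V=0.093333+0.013333+0.008000=0.1147
k=5 load: inc=0.008000, refl=0.008000·-0.333333=-0.0027; V=0.106667+0.008000+-0.002667=0.1120

0 0 source 0.2000
1 2 load 0.1333
2 4 source 0.0933
3 6 load 0.1067
4 8 source 0.1147
5 10 load 0.1120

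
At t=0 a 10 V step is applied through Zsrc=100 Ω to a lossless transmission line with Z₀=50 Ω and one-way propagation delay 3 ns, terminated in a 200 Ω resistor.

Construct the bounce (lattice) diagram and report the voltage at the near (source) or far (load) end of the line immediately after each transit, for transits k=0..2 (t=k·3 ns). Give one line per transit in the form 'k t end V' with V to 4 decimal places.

Γ_L=0.600000, Γ_S=0.333333; launch V₁=10·50/150=3.333333
k=0 src: V=3.3333
k=1 load: inc=3.333333, refl=3.333333·0.600000=2.0000; V=0.000000+3.333333+2.000000=5.3333
k=2 src: inc=2.000000, refl=2.000000·0.333333=0.6667; V=3.333333+2.000000+0.666667=6.0000

0 0 source 3.3333
1 3 load 5.3333
2 6 source 6.0000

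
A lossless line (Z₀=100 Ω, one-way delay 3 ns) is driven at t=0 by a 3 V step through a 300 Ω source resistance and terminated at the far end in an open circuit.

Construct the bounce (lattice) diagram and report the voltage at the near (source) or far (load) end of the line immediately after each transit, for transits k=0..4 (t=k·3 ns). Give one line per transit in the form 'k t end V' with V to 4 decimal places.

Γ_L=1.000000, Γ_S=0.500000; launch V₁=3·100/400=0.750000
k=0 src: V=0.7500
k=1 load: inc=0.750000, refl=0.750000·1.000000=0.7500; V=0.000000+0.750000+0.750000=1.5000
k=2 src: inc=0.750000, refl=0.750000·0.500000=0.3750; V=0.750000+0.750000+0.375000=1.8750
k=3 load: inc=0.375000, refl=0.375000·1.000000=0.3750; V=1.500000+0.375000+0.375000=2.2500
k=4 src: inc=0.375000, refl=0.375000·0.500000=0.1875; V=1.875000+0.375000+0.187500=2.4375

0 0 source 0.7500
1 3 load 1.5000
2 6 source 1.8750
3 9 load 2.2500
4 12 source 2.4375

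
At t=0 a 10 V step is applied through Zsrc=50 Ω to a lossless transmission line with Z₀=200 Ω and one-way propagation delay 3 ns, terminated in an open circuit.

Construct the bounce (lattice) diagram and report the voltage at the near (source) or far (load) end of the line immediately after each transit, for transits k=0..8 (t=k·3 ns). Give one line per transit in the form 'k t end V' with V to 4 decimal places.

0 0 source 8.0000
1 3 load 16.0000
2 6 source 11.2000
3 9 load 6.4000
4 12 source 9.2800
5 15 load 12.1600
6 18 source 10.4320
7 21 load 8.7040
8 24 source 9.7408

Γ_L=1.000000, Γ_S=-0.600000; launch V₁=10·200/250=8.000000
k=0 src: V=8.0000
k=1 load: inc=8.000000, refl=8.000000·1.000000=8.0000; V=0.000000+8.000000+8.000000=16.0000
k=2 src: inc=8.000000, refl=8.000000·-0.600000=-4.8000; V=8.000000+8.000000+-4.800000=11.2000
k=3 load: inc=-4.800000, refl=-4.800000·1.000000=-4.8000; V=16.000000+-4.800000+-4.800000=6.4000
k=4 src: inc=-4.800000, refl=-4.800000·-0.600000=2.8800; V=11.200000+-4.800000+2.880000=9.2800
k=5 load: inc=2.880000, refl=2.880000·1.000000=2.8800; V=6.400000+2.880000+2.880000=12.1600
k=6 src: inc=2.880000, refl=2.880000·-0.600000=-1.7280; V=9.280000+2.880000+-1.728000=10.4320
k=7 load: inc=-1.728000, refl=-1.728000·1.000000=-1.7280; V=12.160000+-1.728000+-1.728000=8.7040
k=8 src: inc=-1.728000, refl=-1.728000·-0.600000=1.0368; V=10.432000+-1.728000+1.036800=9.7408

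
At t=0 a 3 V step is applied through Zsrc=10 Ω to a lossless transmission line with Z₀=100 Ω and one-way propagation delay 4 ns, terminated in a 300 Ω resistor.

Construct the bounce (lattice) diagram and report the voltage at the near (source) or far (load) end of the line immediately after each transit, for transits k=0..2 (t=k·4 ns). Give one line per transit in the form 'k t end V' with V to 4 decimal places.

Γ_L=0.500000, Γ_S=-0.818182; launch V₁=3·100/110=2.727273
k=0 src: V=2.7273
k=1 load: inc=2.727273, refl=2.727273·0.500000=1.3636; V=0.000000+2.727273+1.363636=4.0909
k=2 src: inc=1.363636, refl=1.363636·-0.818182=-1.1157; V=2.727273+1.363636+-1.115702=2.9752

0 0 source 2.7273
1 4 load 4.0909
2 8 source 2.9752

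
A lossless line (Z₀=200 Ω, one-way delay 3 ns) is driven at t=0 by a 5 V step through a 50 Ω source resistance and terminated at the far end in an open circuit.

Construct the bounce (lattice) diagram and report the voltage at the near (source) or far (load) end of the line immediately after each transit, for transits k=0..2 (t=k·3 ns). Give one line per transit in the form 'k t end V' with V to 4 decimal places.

Γ_L=1.000000, Γ_S=-0.600000; launch V₁=5·200/250=4.000000
k=0 src: V=4.0000
k=1 load: inc=4.000000, refl=4.000000·1.000000=4.0000; V=0.000000+4.000000+4.000000=8.0000
k=2 src: inc=4.000000, refl=4.000000·-0.600000=-2.4000; V=4.000000+4.000000+-2.400000=5.6000

0 0 source 4.0000
1 3 load 8.0000
2 6 source 5.6000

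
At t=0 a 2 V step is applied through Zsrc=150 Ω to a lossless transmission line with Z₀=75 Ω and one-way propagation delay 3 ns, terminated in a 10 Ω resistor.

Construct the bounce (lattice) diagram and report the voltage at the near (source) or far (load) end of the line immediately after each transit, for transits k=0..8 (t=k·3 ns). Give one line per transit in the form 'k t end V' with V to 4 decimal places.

Γ_L=-0.764706, Γ_S=0.333333; launch V₁=2·75/225=0.666667
k=0 src: V=0.6667
k=1 load: inc=0.666667, refl=0.666667·-0.764706=-0.5098; V=0.000000+0.666667+-0.509804=0.1569
k=2 src: inc=-0.509804, refl=-0.509804·0.333333=-0.1699; V=0.666667+-0.509804+-0.169935=-0.0131
k=3 load: inc=-0.169935, refl=-0.169935·-0.764706=0.1300; V=0.156863+-0.169935+0.129950=0.1169
k=4 src: inc=0.129950, refl=0.129950·0.333333=0.0433; V=-0.013072+0.129950+0.043317=0.1602
k=5 load: inc=0.043317, refl=0.043317·-0.764706=-0.0331; V=0.116878+0.043317+-0.033125=0.1271
k=6 src: inc=-0.033125, refl=-0.033125·0.333333=-0.0110; V=0.160195+-0.033125+-0.011042=0.1160
k=7 load: inc=-0.011042, refl=-0.011042·-0.764706=0.0084; V=0.127070+-0.011042+0.008444=0.1245
k=8 src: inc=0.008444, refl=0.008444·0.333333=0.0028; V=0.116029+0.008444+0.002815=0.1273

0 0 source 0.6667
1 3 load 0.1569
2 6 source -0.0131
3 9 load 0.1169
4 12 source 0.1602
5 15 load 0.1271
6 18 source 0.1160
7 21 load 0.1245
8 24 source 0.1273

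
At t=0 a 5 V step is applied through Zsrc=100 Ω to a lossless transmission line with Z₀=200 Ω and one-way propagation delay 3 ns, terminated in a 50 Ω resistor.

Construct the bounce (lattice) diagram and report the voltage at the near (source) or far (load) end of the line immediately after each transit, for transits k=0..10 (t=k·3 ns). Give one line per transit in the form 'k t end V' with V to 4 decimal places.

Γ_L=-0.600000, Γ_S=-0.333333; launch V₁=5·200/300=3.333333
k=0 src: V=3.3333
k=1 load: inc=3.333333, refl=3.333333·-0.600000=-2.0000; V=0.000000+3.333333+-2.000000=1.3333
k=2 src: inc=-2.000000, refl=-2.000000·-0.333333=0.6667; V=3.333333+-2.000000+0.666667=2.0000
k=3 load: inc=0.666667, refl=0.666667·-0.600000=-0.4000; V=1.333333+0.666667+-0.400000=1.6000
k=4 src: inc=-0.400000, refl=-0.400000·-0.333333=0.1333; V=2.000000+-0.400000+0.133333=1.7333
k=5 load: inc=0.133333, refl=0.133333·-0.600000=-0.0800; V=1.600000+0.133333+-0.080000=1.6533
k=6 src: inc=-0.080000, refl=-0.080000·-0.333333=0.0267; V=1.733333+-0.080000+0.026667=1.6800
k=7 load: inc=0.026667, refl=0.026667·-0.600000=-0.0160; V=1.653333+0.026667+-0.016000=1.6640
k=8 src: inc=-0.016000, refl=-0.016000·-0.333333=0.0053; V=1.680000+-0.016000+0.005333=1.6693
k=9 load: inc=0.005333, refl=0.005333·-0.600000=-0.0032; V=1.664000+0.005333+-0.003200=1.6661
k=10 src: inc=-0.003200, refl=-0.003200·-0.333333=0.0011; V=1.669333+-0.003200+0.001067=1.6672

0 0 source 3.3333
1 3 load 1.3333
2 6 source 2.0000
3 9 load 1.6000
4 12 source 1.7333
5 15 load 1.6533
6 18 source 1.6800
7 21 load 1.6640
8 24 source 1.6693
9 27 load 1.6661
10 30 source 1.6672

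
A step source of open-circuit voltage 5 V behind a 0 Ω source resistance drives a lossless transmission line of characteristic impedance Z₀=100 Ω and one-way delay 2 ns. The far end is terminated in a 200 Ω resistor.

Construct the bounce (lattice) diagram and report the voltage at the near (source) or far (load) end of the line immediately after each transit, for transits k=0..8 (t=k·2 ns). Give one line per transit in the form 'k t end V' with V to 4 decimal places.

Γ_L=0.333333, Γ_S=-1.000000; launch V₁=5·100/100=5.000000
k=0 src: V=5.0000
k=1 load: inc=5.000000, refl=5.000000·0.333333=1.6667; V=0.000000+5.000000+1.666667=6.6667
k=2 src: inc=1.666667, refl=1.666667·-1.000000=-1.6667; V=5.000000+1.666667+-1.666667=5.0000
k=3 load: inc=-1.666667, refl=-1.666667·0.333333=-0.5556; V=6.666667+-1.666667+-0.555556=4.4444
k=4 src: inc=-0.555556, refl=-0.555556·-1.000000=0.5556; V=5.000000+-0.555556+0.555556=5.0000
k=5 load: inc=0.555556, refl=0.555556·0.333333=0.1852; V=4.444444+0.555556+0.185185=5.1852
k=6 src: inc=0.185185, refl=0.185185·-1.000000=-0.1852; V=5.000000+0.185185+-0.185185=5.0000
k=7 load: inc=-0.185185, refl=-0.185185·0.333333=-0.0617; V=5.185185+-0.185185+-0.061728=4.9383
k=8 src: inc=-0.061728, refl=-0.061728·-1.000000=0.0617; V=5.000000+-0.061728+0.061728=5.0000

0 0 source 5.0000
1 2 load 6.6667
2 4 source 5.0000
3 6 load 4.4444
4 8 source 5.0000
5 10 load 5.1852
6 12 source 5.0000
7 14 load 4.9383
8 16 source 5.0000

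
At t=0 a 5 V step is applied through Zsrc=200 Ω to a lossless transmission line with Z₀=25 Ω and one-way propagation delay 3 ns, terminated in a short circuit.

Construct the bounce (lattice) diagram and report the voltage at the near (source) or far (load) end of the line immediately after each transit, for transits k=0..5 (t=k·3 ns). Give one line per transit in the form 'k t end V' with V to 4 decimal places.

0 0 source 0.5556
1 3 load 0.0000
2 6 source -0.4321
3 9 load 0.0000
4 12 source 0.3361
5 15 load 0.0000

Γ_L=-1.000000, Γ_S=0.777778; launch V₁=5·25/225=0.555556
k=0 src: V=0.5556
k=1 load: inc=0.555556, refl=0.555556·-1.000000=-0.5556; V=0.000000+0.555556+-0.555556=0.0000
k=2 src: inc=-0.555556, refl=-0.555556·0.777778=-0.4321; V=0.555556+-0.555556+-0.432099=-0.4321
k=3 load: inc=-0.432099, refl=-0.432099·-1.000000=0.4321; V=0.000000+-0.432099+0.432099=0.0000
k=4 src: inc=0.432099, refl=0.432099·0.777778=0.3361; V=-0.432099+0.432099+0.336077=0.3361
k=5 load: inc=0.336077, refl=0.336077·-1.000000=-0.3361; V=0.000000+0.336077+-0.336077=0.0000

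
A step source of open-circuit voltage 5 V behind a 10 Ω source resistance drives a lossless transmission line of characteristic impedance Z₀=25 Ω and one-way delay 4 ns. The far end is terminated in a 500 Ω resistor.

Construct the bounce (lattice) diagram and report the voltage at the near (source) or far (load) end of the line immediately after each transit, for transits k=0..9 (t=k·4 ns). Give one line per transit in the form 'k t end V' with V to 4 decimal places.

Γ_L=0.904762, Γ_S=-0.428571; launch V₁=5·25/35=3.571429
k=0 src: V=3.5714
k=1 load: inc=3.571429, refl=3.571429·0.904762=3.2313; V=0.000000+3.571429+3.231293=6.8027
k=2 src: inc=3.231293, refl=3.231293·-0.428571=-1.3848; V=3.571429+3.231293+-1.384840=5.4179
k=3 load: inc=-1.384840, refl=-1.384840·0.904762=-1.2530; V=6.802721+-1.384840+-1.252950=4.1649
k=4 src: inc=-1.252950, refl=-1.252950·-0.428571=0.5370; V=5.417881+-1.252950+0.536979=4.7019
k=5 load: inc=0.536979, refl=0.536979·0.904762=0.4858; V=4.164931+0.536979+0.485838=5.1877
k=6 src: inc=0.485838, refl=0.485838·-0.428571=-0.2082; V=4.701910+0.485838+-0.208216=4.9795
k=7 load: inc=-0.208216, refl=-0.208216·0.904762=-0.1884; V=5.187748+-0.208216+-0.188386=4.7911
k=8 src: inc=-0.188386, refl=-0.188386·-0.428571=0.0807; V=4.979532+-0.188386+0.080737=4.8719
k=9 load: inc=0.080737, refl=0.080737·0.904762=0.0730; V=4.791145+0.080737+0.073048=4.9449

0 0 source 3.5714
1 4 load 6.8027
2 8 source 5.4179
3 12 load 4.1649
4 16 source 4.7019
5 20 load 5.1877
6 24 source 4.9795
7 28 load 4.7911
8 32 source 4.8719
9 36 load 4.9449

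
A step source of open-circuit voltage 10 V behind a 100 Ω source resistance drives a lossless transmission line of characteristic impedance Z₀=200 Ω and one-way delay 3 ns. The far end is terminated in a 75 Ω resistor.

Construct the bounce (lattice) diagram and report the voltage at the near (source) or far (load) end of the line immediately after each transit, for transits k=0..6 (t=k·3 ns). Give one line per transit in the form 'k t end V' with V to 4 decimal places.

0 0 source 6.6667
1 3 load 3.6364
2 6 source 4.6465
3 9 load 4.1873
4 12 source 4.3404
5 15 load 4.2708
6 18 source 4.2940

Γ_L=-0.454545, Γ_S=-0.333333; launch V₁=10·200/300=6.666667
k=0 src: V=6.6667
k=1 load: inc=6.666667, refl=6.666667·-0.454545=-3.0303; V=0.000000+6.666667+-3.030303=3.6364
k=2 src: inc=-3.030303, refl=-3.030303·-0.333333=1.0101; V=6.666667+-3.030303+1.010101=4.6465
k=3 load: inc=1.010101, refl=1.010101·-0.454545=-0.4591; V=3.636364+1.010101+-0.459137=4.1873
k=4 src: inc=-0.459137, refl=-0.459137·-0.333333=0.1530; V=4.646465+-0.459137+0.153046=4.3404
k=5 load: inc=0.153046, refl=0.153046·-0.454545=-0.0696; V=4.187328+0.153046+-0.069566=4.2708
k=6 src: inc=-0.069566, refl=-0.069566·-0.333333=0.0232; V=4.340373+-0.069566+0.023189=4.2940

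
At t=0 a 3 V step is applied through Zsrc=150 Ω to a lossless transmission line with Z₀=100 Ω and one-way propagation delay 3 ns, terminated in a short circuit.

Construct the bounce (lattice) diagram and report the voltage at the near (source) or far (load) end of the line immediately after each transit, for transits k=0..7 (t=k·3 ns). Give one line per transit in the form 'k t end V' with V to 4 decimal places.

0 0 source 1.2000
1 3 load 0.0000
2 6 source -0.2400
3 9 load 0.0000
4 12 source 0.0480
5 15 load 0.0000
6 18 source -0.0096
7 21 load 0.0000

Γ_L=-1.000000, Γ_S=0.200000; launch V₁=3·100/250=1.200000
k=0 src: V=1.2000
k=1 load: inc=1.200000, refl=1.200000·-1.000000=-1.2000; V=0.000000+1.200000+-1.200000=0.0000
k=2 src: inc=-1.200000, refl=-1.200000·0.200000=-0.2400; V=1.200000+-1.200000+-0.240000=-0.2400
k=3 load: inc=-0.240000, refl=-0.240000·-1.000000=0.2400; V=0.000000+-0.240000+0.240000=0.0000
k=4 src: inc=0.240000, refl=0.240000·0.200000=0.0480; V=-0.240000+0.240000+0.048000=0.0480
k=5 load: inc=0.048000, refl=0.048000·-1.000000=-0.0480; V=0.000000+0.048000+-0.048000=0.0000
k=6 src: inc=-0.048000, refl=-0.048000·0.200000=-0.0096; V=0.048000+-0.048000+-0.009600=-0.0096
k=7 load: inc=-0.009600, refl=-0.009600·-1.000000=0.0096; V=0.000000+-0.009600+0.009600=0.0000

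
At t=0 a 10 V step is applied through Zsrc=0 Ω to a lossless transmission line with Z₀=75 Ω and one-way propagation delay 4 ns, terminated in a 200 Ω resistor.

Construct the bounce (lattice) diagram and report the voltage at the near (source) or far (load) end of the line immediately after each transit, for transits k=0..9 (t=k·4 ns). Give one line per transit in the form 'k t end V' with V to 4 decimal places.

Γ_L=0.454545, Γ_S=-1.000000; launch V₁=10·75/75=10.000000
k=0 src: V=10.0000
k=1 load: inc=10.000000, refl=10.000000·0.454545=4.5455; V=0.000000+10.000000+4.545455=14.5455
k=2 src: inc=4.545455, refl=4.545455·-1.000000=-4.5455; V=10.000000+4.545455+-4.545455=10.0000
k=3 load: inc=-4.545455, refl=-4.545455·0.454545=-2.0661; V=14.545455+-4.545455+-2.066116=7.9339
k=4 src: inc=-2.066116, refl=-2.066116·-1.000000=2.0661; V=10.000000+-2.066116+2.066116=10.0000
k=5 load: inc=2.066116, refl=2.066116·0.454545=0.9391; V=7.933884+2.066116+0.939144=10.9391
k=6 src: inc=0.939144, refl=0.939144·-1.000000=-0.9391; V=10.000000+0.939144+-0.939144=10.0000
k=7 load: inc=-0.939144, refl=-0.939144·0.454545=-0.4269; V=10.939144+-0.939144+-0.426883=9.5731
k=8 src: inc=-0.426883, refl=-0.426883·-1.000000=0.4269; V=10.000000+-0.426883+0.426883=10.0000
k=9 load: inc=0.426883, refl=0.426883·0.454545=0.1940; V=9.573117+0.426883+0.194038=10.1940

0 0 source 10.0000
1 4 load 14.5455
2 8 source 10.0000
3 12 load 7.9339
4 16 source 10.0000
5 20 load 10.9391
6 24 source 10.0000
7 28 load 9.5731
8 32 source 10.0000
9 36 load 10.1940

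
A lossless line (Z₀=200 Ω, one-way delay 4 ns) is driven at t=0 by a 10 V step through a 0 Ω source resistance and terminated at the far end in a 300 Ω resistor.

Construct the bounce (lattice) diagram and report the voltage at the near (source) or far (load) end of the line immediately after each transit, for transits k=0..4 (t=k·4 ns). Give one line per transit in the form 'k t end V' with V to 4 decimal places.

0 0 source 10.0000
1 4 load 12.0000
2 8 source 10.0000
3 12 load 9.6000
4 16 source 10.0000

Γ_L=0.200000, Γ_S=-1.000000; launch V₁=10·200/200=10.000000
k=0 src: V=10.0000
k=1 load: inc=10.000000, refl=10.000000·0.200000=2.0000; V=0.000000+10.000000+2.000000=12.0000
k=2 src: inc=2.000000, refl=2.000000·-1.000000=-2.0000; V=10.000000+2.000000+-2.000000=10.0000
k=3 load: inc=-2.000000, refl=-2.000000·0.200000=-0.4000; V=12.000000+-2.000000+-0.400000=9.6000
k=4 src: inc=-0.400000, refl=-0.400000·-1.000000=0.4000; V=10.000000+-0.400000+0.400000=10.0000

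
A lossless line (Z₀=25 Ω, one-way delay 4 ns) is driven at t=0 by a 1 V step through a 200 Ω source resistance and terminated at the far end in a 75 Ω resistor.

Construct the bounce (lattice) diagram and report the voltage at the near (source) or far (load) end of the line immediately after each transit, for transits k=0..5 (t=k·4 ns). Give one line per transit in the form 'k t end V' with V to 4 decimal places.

0 0 source 0.1111
1 4 load 0.1667
2 8 source 0.2099
3 12 load 0.2315
4 16 source 0.2483
5 20 load 0.2567

Γ_L=0.500000, Γ_S=0.777778; launch V₁=1·25/225=0.111111
k=0 src: V=0.1111
k=1 load: inc=0.111111, refl=0.111111·0.500000=0.0556; V=0.000000+0.111111+0.055556=0.1667
k=2 src: inc=0.055556, refl=0.055556·0.777778=0.0432; V=0.111111+0.055556+0.043210=0.2099
k=3 load: inc=0.043210, refl=0.043210·0.500000=0.0216; V=0.166667+0.043210+0.021605=0.2315
k=4 src: inc=0.021605, refl=0.021605·0.777778=0.0168; V=0.209877+0.021605+0.016804=0.2483
k=5 load: inc=0.016804, refl=0.016804·0.500000=0.0084; V=0.231481+0.016804+0.008402=0.2567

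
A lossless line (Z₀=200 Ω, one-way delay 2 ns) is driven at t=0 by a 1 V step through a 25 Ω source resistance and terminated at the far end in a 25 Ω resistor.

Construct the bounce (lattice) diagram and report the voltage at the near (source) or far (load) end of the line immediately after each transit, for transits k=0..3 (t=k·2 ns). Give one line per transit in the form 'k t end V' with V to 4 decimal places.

Γ_L=-0.777778, Γ_S=-0.777778; launch V₁=1·200/225=0.888889
k=0 src: V=0.8889
k=1 load: inc=0.888889, refl=0.888889·-0.777778=-0.6914; V=0.000000+0.888889+-0.691358=0.1975
k=2 src: inc=-0.691358, refl=-0.691358·-0.777778=0.5377; V=0.888889+-0.691358+0.537723=0.7353
k=3 load: inc=0.537723, refl=0.537723·-0.777778=-0.4182; V=0.197531+0.537723+-0.418229=0.3170

0 0 source 0.8889
1 2 load 0.1975
2 4 source 0.7353
3 6 load 0.3170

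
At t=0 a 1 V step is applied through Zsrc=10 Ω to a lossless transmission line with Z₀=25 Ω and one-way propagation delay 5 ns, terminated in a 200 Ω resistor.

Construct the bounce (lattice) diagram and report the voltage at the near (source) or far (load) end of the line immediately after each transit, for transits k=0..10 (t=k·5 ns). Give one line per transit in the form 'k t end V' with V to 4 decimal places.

0 0 source 0.7143
1 5 load 1.2698
2 10 source 1.0317
3 15 load 0.8466
4 20 source 0.9259
5 25 load 0.9877
6 30 source 0.9612
7 35 load 0.9406
8 40 source 0.9494
9 45 load 0.9563
10 50 source 0.9534

Γ_L=0.777778, Γ_S=-0.428571; launch V₁=1·25/35=0.714286
k=0 src: V=0.7143
k=1 load: inc=0.714286, refl=0.714286·0.777778=0.5556; V=0.000000+0.714286+0.555556=1.2698
k=2 src: inc=0.555556, refl=0.555556·-0.428571=-0.2381; V=0.714286+0.555556+-0.238095=1.0317
k=3 load: inc=-0.238095, refl=-0.238095·0.777778=-0.1852; V=1.269841+-0.238095+-0.185185=0.8466
k=4 src: inc=-0.185185, refl=-0.185185·-0.428571=0.0794; V=1.031746+-0.185185+0.079365=0.9259
k=5 load: inc=0.079365, refl=0.079365·0.777778=0.0617; V=0.846561+0.079365+0.061728=0.9877
k=6 src: inc=0.061728, refl=0.061728·-0.428571=-0.0265; V=0.925926+0.061728+-0.026455=0.9612
k=7 load: inc=-0.026455, refl=-0.026455·0.777778=-0.0206; V=0.987654+-0.026455+-0.020576=0.9406
k=8 src: inc=-0.020576, refl=-0.020576·-0.428571=0.0088; V=0.961199+-0.020576+0.008818=0.9494
k=9 load: inc=0.008818, refl=0.008818·0.777778=0.0069; V=0.940623+0.008818+0.006859=0.9563
k=10 src: inc=0.006859, refl=0.006859·-0.428571=-0.0029; V=0.949442+0.006859+-0.002939=0.9534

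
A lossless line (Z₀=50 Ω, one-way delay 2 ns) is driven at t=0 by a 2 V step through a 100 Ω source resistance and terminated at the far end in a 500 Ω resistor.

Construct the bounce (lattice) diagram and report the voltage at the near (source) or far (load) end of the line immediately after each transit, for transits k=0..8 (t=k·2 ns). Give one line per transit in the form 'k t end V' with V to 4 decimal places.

Γ_L=0.818182, Γ_S=0.333333; launch V₁=2·50/150=0.666667
k=0 src: V=0.6667
k=1 load: inc=0.666667, refl=0.666667·0.818182=0.5455; V=0.000000+0.666667+0.545455=1.2121
k=2 src: inc=0.545455, refl=0.545455·0.333333=0.1818; V=0.666667+0.545455+0.181818=1.3939
k=3 load: inc=0.181818, refl=0.181818·0.818182=0.1488; V=1.212121+0.181818+0.148760=1.5427
k=4 src: inc=0.148760, refl=0.148760·0.333333=0.0496; V=1.393939+0.148760+0.049587=1.5923
k=5 load: inc=0.049587, refl=0.049587·0.818182=0.0406; V=1.542700+0.049587+0.040571=1.6329
k=6 src: inc=0.040571, refl=0.040571·0.333333=0.0135; V=1.592287+0.040571+0.013524=1.6464
k=7 load: inc=0.013524, refl=0.013524·0.818182=0.0111; V=1.632858+0.013524+0.011065=1.6574
k=8 src: inc=0.011065, refl=0.011065·0.333333=0.0037; V=1.646381+0.011065+0.003688=1.6611

0 0 source 0.6667
1 2 load 1.2121
2 4 source 1.3939
3 6 load 1.5427
4 8 source 1.5923
5 10 load 1.6329
6 12 source 1.6464
7 14 load 1.6574
8 16 source 1.6611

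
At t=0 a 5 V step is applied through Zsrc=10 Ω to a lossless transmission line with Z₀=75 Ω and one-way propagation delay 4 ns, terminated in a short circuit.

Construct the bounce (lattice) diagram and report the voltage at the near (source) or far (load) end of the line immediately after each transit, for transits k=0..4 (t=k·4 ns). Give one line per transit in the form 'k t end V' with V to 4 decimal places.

Γ_L=-1.000000, Γ_S=-0.764706; launch V₁=5·75/85=4.411765
k=0 src: V=4.4118
k=1 load: inc=4.411765, refl=4.411765·-1.000000=-4.4118; V=0.000000+4.411765+-4.411765=0.0000
k=2 src: inc=-4.411765, refl=-4.411765·-0.764706=3.3737; V=4.411765+-4.411765+3.373702=3.3737
k=3 load: inc=3.373702, refl=3.373702·-1.000000=-3.3737; V=0.000000+3.373702+-3.373702=0.0000
k=4 src: inc=-3.373702, refl=-3.373702·-0.764706=2.5799; V=3.373702+-3.373702+2.579890=2.5799

0 0 source 4.4118
1 4 load 0.0000
2 8 source 3.3737
3 12 load 0.0000
4 16 source 2.5799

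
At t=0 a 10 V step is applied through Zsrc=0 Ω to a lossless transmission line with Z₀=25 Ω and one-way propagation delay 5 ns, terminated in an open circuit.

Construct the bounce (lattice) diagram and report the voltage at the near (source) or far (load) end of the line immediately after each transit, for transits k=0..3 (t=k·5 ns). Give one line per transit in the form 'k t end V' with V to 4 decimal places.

Γ_L=1.000000, Γ_S=-1.000000; launch V₁=10·25/25=10.000000
k=0 src: V=10.0000
k=1 load: inc=10.000000, refl=10.000000·1.000000=10.0000; V=0.000000+10.000000+10.000000=20.0000
k=2 src: inc=10.000000, refl=10.000000·-1.000000=-10.0000; V=10.000000+10.000000+-10.000000=10.0000
k=3 load: inc=-10.000000, refl=-10.000000·1.000000=-10.0000; V=20.000000+-10.000000+-10.000000=0.0000

0 0 source 10.0000
1 5 load 20.0000
2 10 source 10.0000
3 15 load 0.0000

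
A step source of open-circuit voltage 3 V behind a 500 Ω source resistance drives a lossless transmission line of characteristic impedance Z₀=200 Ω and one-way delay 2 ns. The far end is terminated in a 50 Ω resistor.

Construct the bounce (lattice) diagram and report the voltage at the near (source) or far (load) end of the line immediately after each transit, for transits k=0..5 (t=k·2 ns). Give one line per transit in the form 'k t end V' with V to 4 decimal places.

0 0 source 0.8571
1 2 load 0.3429
2 4 source 0.1224
3 6 load 0.2547
4 8 source 0.3114
5 10 load 0.2774

Γ_L=-0.600000, Γ_S=0.428571; launch V₁=3·200/700=0.857143
k=0 src: V=0.8571
k=1 load: inc=0.857143, refl=0.857143·-0.600000=-0.5143; V=0.000000+0.857143+-0.514286=0.3429
k=2 src: inc=-0.514286, refl=-0.514286·0.428571=-0.2204; V=0.857143+-0.514286+-0.220408=0.1224
k=3 load: inc=-0.220408, refl=-0.220408·-0.600000=0.1322; V=0.342857+-0.220408+0.132245=0.2547
k=4 src: inc=0.132245, refl=0.132245·0.428571=0.0567; V=0.122449+0.132245+0.056676=0.3114
k=5 load: inc=0.056676, refl=0.056676·-0.600000=-0.0340; V=0.254694+0.056676+-0.034006=0.2774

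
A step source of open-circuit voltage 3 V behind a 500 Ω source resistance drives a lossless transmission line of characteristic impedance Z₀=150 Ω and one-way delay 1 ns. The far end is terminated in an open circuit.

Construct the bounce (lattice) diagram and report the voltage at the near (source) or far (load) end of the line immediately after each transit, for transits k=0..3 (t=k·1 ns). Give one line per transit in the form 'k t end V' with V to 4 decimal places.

0 0 source 0.6923
1 1 load 1.3846
2 2 source 1.7574
3 3 load 2.1302

Γ_L=1.000000, Γ_S=0.538462; launch V₁=3·150/650=0.692308
k=0 src: V=0.6923
k=1 load: inc=0.692308, refl=0.692308·1.000000=0.6923; V=0.000000+0.692308+0.692308=1.3846
k=2 src: inc=0.692308, refl=0.692308·0.538462=0.3728; V=0.692308+0.692308+0.372781=1.7574
k=3 load: inc=0.372781, refl=0.372781·1.000000=0.3728; V=1.384615+0.372781+0.372781=2.1302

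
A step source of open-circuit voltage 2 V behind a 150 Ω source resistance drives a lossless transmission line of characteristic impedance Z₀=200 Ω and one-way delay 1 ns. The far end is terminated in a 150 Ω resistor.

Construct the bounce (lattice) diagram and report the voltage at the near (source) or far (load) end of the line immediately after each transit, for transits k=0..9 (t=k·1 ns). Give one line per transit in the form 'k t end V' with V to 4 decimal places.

0 0 source 1.1429
1 1 load 0.9796
2 2 source 1.0029
3 3 load 0.9996
4 4 source 1.0001
5 5 load 1.0000
6 6 source 1.0000
7 7 load 1.0000
8 8 source 1.0000
9 9 load 1.0000

Γ_L=-0.142857, Γ_S=-0.142857; launch V₁=2·200/350=1.142857
k=0 src: V=1.1429
k=1 load: inc=1.142857, refl=1.142857·-0.142857=-0.1633; V=0.000000+1.142857+-0.163265=0.9796
k=2 src: inc=-0.163265, refl=-0.163265·-0.142857=0.0233; V=1.142857+-0.163265+0.023324=1.0029
k=3 load: inc=0.023324, refl=0.023324·-0.142857=-0.0033; V=0.979592+0.023324+-0.003332=0.9996
k=4 src: inc=-0.003332, refl=-0.003332·-0.142857=0.0005; V=1.002915+-0.003332+0.000476=1.0001
k=5 load: inc=0.000476, refl=0.000476·-0.142857=-0.0001; V=0.999584+0.000476+-0.000068=1.0000
k=6 src: inc=-0.000068, refl=-0.000068·-0.142857=0.0000; V=1.000059+-0.000068+0.000010=1.0000
k=7 load: inc=0.000010, refl=0.000010·-0.142857=-0.0000; V=0.999992+0.000010+-0.000001=1.0000
k=8 src: inc=-0.000001, refl=-0.000001·-0.142857=0.0000; V=1.000001+-0.000001+0.000000=1.0000
k=9 load: inc=0.000000, refl=0.000000·-0.142857=-0.0000; V=1.000000+0.000000+-0.000000=1.0000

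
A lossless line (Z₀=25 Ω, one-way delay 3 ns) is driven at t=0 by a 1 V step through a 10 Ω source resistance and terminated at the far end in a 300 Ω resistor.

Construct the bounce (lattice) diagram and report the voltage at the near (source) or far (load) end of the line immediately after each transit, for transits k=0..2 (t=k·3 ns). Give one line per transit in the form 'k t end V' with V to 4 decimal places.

0 0 source 0.7143
1 3 load 1.3187
2 6 source 1.0597

Γ_L=0.846154, Γ_S=-0.428571; launch V₁=1·25/35=0.714286
k=0 src: V=0.7143
k=1 load: inc=0.714286, refl=0.714286·0.846154=0.6044; V=0.000000+0.714286+0.604396=1.3187
k=2 src: inc=0.604396, refl=0.604396·-0.428571=-0.2590; V=0.714286+0.604396+-0.259027=1.0597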